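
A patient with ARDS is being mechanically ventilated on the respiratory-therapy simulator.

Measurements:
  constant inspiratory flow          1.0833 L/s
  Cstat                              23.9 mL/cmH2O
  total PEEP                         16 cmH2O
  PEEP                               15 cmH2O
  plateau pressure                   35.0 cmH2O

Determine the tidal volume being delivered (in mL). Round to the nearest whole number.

454

End-expiratory occlusion gives total PEEP = 16 cmH2O (intrinsic PEEP = 16 − 15 = 1). Use total PEEP for the elastic gradient.
Vt = Cstat × (Pplat − PEEPtotal) = 23.9 × (35.0 − 16) = 23.9 × 19.0 = 454.1 mL.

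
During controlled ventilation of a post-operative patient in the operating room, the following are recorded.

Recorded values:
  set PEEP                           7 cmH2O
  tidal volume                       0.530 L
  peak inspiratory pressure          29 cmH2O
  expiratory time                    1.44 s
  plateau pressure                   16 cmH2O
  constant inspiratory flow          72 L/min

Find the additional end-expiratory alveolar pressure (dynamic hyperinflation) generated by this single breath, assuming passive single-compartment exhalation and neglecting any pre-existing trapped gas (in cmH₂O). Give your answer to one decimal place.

Flow: 72 L/min ÷ 60 = 1.2 L/s.
R = (PIP − Pplat)/V̇ = (29 − 16) / 1.2 = 13.0/1.2 = 10.833 cmH2O·s/L.
C = Vt/(Pplat − PEEP) = 530.0 / (16 − 7) = 530.0/9.0 = 58.889 mL/cmH2O.
τ = R × C = 10.833 × 0.05889 L/cmH2O = 0.638 s.
Fraction remaining = e^(−Te/τ) = e^(−1.44/0.638) = 0.1047; trapped volume = 530.0 × 0.1047 = 55.491 mL.
Additional alveolar pressure from trapping ≈ V_trapped / C = 55.491 / 58.889 = 0.9423 cmH2O.

0.9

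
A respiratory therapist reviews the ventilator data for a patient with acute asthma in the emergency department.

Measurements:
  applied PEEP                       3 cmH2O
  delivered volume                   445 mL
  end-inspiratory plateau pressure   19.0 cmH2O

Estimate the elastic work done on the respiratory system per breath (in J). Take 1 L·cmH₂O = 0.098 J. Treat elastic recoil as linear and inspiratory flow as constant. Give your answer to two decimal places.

Elastic work ≈ ½ × (Pplat − PEEP) × Vt = 0.5 × (19.0 − 3) × 0.445 L = 0.5 × 16.0 × 0.445 = 3.56 L·cmH2O.
× 0.098 J/(L·cmH2O) → 0.3489 J.

0.35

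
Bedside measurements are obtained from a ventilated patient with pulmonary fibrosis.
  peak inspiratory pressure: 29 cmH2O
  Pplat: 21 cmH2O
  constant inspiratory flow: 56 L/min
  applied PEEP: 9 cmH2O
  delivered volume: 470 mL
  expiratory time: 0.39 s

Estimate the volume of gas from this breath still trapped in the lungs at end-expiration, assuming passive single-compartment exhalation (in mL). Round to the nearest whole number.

147

Flow: 56 L/min ÷ 60 = 0.9333 L/s.
R = (PIP − Pplat)/V̇ = (29 − 21) / 0.9333 = 8.0/0.9333 = 8.572 cmH2O·s/L.
C = Vt/(Pplat − PEEP) = 470.0 / (21 − 9) = 470.0/12.0 = 39.167 mL/cmH2O.
τ = R × C = 8.572 × 0.03917 L/cmH2O = 0.3358 s.
Fraction remaining = e^(−Te/τ) = e^(−0.39/0.3358) = 0.313.
Trapped volume = 470.0 × 0.313 = 147.11 mL.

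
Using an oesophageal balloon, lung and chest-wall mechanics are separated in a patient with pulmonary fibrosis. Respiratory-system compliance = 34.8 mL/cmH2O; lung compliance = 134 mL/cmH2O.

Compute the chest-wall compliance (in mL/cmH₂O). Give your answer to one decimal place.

47.0

1/Ccw = 1/Crs − 1/CL.
1/Ccw = 1/34.8 − 1/134 = 0.02127.
Ccw = 47.015 mL/cmH2O.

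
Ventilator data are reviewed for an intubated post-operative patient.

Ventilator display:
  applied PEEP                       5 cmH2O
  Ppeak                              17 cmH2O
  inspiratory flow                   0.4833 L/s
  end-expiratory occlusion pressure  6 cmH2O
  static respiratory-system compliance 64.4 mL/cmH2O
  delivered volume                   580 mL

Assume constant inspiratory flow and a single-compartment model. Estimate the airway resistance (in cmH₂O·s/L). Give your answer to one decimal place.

4.1

Total PEEP = 6 cmH2O (set 5 + intrinsic 1); this is the baseline alveolar pressure.
Equation of motion (constant flow): PIP = Vt/C + R·V̇ + PEEP.
R·V̇ = PIP − Vt/C − PEEP = 17 − 580/64.4 − 6 = 17 − 9.006 − 6 = 1.994 cmH2O.
R = 1.994 / 0.4833 = 4.126 cmH2O·s/L.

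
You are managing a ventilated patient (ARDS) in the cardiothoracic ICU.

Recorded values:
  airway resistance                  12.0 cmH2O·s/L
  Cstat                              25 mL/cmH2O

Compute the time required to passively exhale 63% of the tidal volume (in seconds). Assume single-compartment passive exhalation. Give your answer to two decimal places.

0.30

τ = R × C = 12.0 × 25 mL/cmH2O = 12.0 × 0.025 L/cmH2O = 0.3 s.
Exhaled fraction f = 1 − e^(−t/τ) → t = −τ·ln(1 − f) = −0.3·ln(0.37) = 0.2983 s.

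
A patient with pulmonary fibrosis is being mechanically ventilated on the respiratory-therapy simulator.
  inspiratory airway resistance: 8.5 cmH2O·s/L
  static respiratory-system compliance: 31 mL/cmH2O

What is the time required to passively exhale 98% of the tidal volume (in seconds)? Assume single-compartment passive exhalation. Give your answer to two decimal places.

τ = R × C = 8.5 × 31 mL/cmH2O = 8.5 × 0.031 L/cmH2O = 0.2635 s.
Exhaled fraction f = 1 − e^(−t/τ) → t = −τ·ln(1 − f) = −0.2635·ln(0.02) = 1.031 s.

1.03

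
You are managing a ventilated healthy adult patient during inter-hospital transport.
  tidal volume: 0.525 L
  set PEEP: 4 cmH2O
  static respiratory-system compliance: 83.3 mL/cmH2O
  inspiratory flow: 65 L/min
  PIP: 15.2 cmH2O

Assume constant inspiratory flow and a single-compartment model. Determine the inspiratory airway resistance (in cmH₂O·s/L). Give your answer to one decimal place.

Flow: 65 L/min ÷ 60 = 1.0833 L/s.
Equation of motion (constant flow): PIP = Vt/C + R·V̇ + PEEP.
R·V̇ = PIP − Vt/C − PEEP = 15.2 − 525/83.3 − 4 = 15.2 − 6.303 − 4 = 4.897 cmH2O.
R = 4.897 / 1.0833 = 4.52 cmH2O·s/L.

4.5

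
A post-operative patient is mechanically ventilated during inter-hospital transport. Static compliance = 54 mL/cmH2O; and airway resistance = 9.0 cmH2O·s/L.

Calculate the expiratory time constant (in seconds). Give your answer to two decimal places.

0.49

τ = R × C = 9.0 × 54 mL/cmH2O = 9.0 × 0.054 L/cmH2O = 0.486 s.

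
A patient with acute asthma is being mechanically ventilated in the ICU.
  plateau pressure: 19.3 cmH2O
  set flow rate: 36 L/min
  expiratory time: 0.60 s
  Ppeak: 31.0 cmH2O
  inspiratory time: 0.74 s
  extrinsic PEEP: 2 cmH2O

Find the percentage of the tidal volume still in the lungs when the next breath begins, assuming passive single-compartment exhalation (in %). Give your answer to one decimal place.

Flow: 36 L/min ÷ 60 = 0.6 L/s.
Vt = flow × Ti = 0.6 L/s × 0.74 s × 1000 mL/L = 444.0 mL.
R = (PIP − Pplat)/V̇ = (31.0 − 19.3) / 0.6 = 11.7/0.6 = 19.5 cmH2O·s/L.
C = Vt/(Pplat − PEEP) = 444.0 / (19.3 − 2) = 444.0/17.3 = 25.665 mL/cmH2O.
τ = R × C = 19.5 × 0.02567 L/cmH2O = 0.5006 s.
Fraction remaining at end-expiration = e^(−Te/τ) = e^(−0.60/0.5006) = 0.3016 → 30.16%.

30.2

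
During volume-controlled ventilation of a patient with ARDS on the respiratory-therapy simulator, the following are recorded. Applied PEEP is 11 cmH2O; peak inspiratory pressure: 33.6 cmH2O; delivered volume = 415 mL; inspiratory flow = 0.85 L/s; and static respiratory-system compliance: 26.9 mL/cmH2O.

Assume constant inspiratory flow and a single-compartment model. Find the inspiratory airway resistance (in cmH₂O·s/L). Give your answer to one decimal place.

8.4

Equation of motion (constant flow): PIP = Vt/C + R·V̇ + PEEP.
R·V̇ = PIP − Vt/C − PEEP = 33.6 − 415/26.9 − 11 = 33.6 − 15.428 − 11 = 7.172 cmH2O.
R = 7.172 / 0.85 = 8.438 cmH2O·s/L.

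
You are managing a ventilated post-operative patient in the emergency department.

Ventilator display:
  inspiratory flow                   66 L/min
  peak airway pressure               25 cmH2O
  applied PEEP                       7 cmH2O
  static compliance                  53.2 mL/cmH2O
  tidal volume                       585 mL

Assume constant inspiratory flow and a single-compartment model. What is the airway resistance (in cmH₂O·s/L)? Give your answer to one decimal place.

Flow: 66 L/min ÷ 60 = 1.1 L/s.
Equation of motion (constant flow): PIP = Vt/C + R·V̇ + PEEP.
R·V̇ = PIP − Vt/C − PEEP = 25 − 585/53.2 − 7 = 25 − 10.996 − 7 = 7.004 cmH2O.
R = 7.004 / 1.1 = 6.367 cmH2O·s/L.

6.4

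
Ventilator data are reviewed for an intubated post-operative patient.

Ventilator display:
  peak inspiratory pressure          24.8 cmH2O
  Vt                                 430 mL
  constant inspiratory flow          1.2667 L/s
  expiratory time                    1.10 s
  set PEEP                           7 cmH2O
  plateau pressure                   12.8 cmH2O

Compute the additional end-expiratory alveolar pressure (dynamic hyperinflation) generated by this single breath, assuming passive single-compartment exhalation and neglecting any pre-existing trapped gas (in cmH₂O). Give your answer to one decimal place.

1.2

R = (PIP − Pplat)/V̇ = (24.8 − 12.8) / 1.2667 = 12.0/1.2667 = 9.473 cmH2O·s/L.
C = Vt/(Pplat − PEEP) = 430.0 / (12.8 − 7) = 430.0/5.8 = 74.138 mL/cmH2O.
τ = R × C = 9.473 × 0.07414 L/cmH2O = 0.7023 s.
Fraction remaining = e^(−Te/τ) = e^(−1.10/0.7023) = 0.2088; trapped volume = 430.0 × 0.2088 = 89.784 mL.
Additional alveolar pressure from trapping ≈ V_trapped / C = 89.784 / 74.138 = 1.211 cmH2O.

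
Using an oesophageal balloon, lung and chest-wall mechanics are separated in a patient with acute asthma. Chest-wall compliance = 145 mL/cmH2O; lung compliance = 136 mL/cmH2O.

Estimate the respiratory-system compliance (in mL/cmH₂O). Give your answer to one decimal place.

70.2

Lung and chest wall are elastances in series: 1/Crs = 1/CL + 1/Ccw.
1/Crs = 1/136 + 1/145 = 0.01425.
Crs = 70.175 mL/cmH2O.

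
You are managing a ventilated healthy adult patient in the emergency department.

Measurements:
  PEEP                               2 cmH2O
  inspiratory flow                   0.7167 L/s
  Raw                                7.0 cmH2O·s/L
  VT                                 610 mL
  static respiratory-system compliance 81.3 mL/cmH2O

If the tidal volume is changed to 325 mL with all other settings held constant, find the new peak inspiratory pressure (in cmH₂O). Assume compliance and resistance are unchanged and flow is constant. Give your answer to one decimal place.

PIP = Vt/C + R·V̇ + PEEP (constant-flow equation of motion).
Only the elastic term changes: ΔPIP = ΔVt / C = (325 − 610) / 81.3 = -3.506 cmH2O.
Original PIP = 610/81.3 + 7.0×0.7167 + 2 = 14.52 cmH2O; new PIP = 14.52 + (-3.506) = 11.014 cmH2O.

11.0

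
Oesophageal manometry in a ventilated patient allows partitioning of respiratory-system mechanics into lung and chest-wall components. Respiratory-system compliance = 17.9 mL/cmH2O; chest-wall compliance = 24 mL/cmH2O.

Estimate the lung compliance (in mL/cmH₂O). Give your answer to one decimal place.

1/CL = 1/Crs − 1/Ccw.
1/CL = 1/17.9 − 1/24 = 0.0142.
CL = 70.423 mL/cmH2O.

70.4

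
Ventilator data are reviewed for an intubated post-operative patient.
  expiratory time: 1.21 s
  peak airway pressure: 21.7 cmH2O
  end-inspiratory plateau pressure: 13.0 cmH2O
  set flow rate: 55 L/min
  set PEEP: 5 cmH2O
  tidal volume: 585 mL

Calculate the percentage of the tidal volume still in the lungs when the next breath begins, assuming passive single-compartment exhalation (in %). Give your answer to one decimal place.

Flow: 55 L/min ÷ 60 = 0.9167 L/s.
R = (PIP − Pplat)/V̇ = (21.7 − 13.0) / 0.9167 = 8.7/0.9167 = 9.491 cmH2O·s/L.
C = Vt/(Pplat − PEEP) = 585.0 / (13.0 − 5) = 585.0/8.0 = 73.125 mL/cmH2O.
τ = R × C = 9.491 × 0.07313 L/cmH2O = 0.6941 s.
Fraction remaining at end-expiration = e^(−Te/τ) = e^(−1.21/0.6941) = 0.1749 → 17.49%.

17.5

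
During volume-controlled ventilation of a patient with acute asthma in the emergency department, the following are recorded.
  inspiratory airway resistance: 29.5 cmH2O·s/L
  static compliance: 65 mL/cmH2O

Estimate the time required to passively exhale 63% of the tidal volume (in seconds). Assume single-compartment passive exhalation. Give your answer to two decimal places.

1.91

τ = R × C = 29.5 × 65 mL/cmH2O = 29.5 × 0.065 L/cmH2O = 1.918 s.
Exhaled fraction f = 1 − e^(−t/τ) → t = −τ·ln(1 − f) = −1.918·ln(0.37) = 1.907 s.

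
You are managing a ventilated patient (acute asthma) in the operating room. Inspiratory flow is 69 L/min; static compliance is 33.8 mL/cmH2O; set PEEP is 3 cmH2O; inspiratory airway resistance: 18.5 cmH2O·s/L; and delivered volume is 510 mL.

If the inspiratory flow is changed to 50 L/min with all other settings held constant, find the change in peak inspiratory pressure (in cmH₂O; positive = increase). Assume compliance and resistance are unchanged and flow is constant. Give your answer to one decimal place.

-5.9

Flow: 69 L/min ÷ 60 = 1.15 L/s.
New flow: 50 L/min ÷ 60 = 0.8333 L/s.
PIP = Vt/C + R·V̇ + PEEP (constant-flow equation of motion).
Only the resistive term changes: ΔPIP = R × ΔV̇ = 18.5 × (0.8333 − 1.15) = 18.5 × -0.3167 = -5.859 cmH2O.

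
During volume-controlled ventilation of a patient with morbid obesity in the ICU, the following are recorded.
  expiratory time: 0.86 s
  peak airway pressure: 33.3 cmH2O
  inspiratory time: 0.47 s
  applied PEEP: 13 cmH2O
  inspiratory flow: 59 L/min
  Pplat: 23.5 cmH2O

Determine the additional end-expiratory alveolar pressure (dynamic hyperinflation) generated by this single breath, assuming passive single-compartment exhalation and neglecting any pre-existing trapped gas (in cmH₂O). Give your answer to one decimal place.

Flow: 59 L/min ÷ 60 = 0.9833 L/s.
Vt = flow × Ti = 0.9833 L/s × 0.47 s × 1000 mL/L = 462.15 mL.
R = (PIP − Pplat)/V̇ = (33.3 − 23.5) / 0.9833 = 9.8/0.9833 = 9.966 cmH2O·s/L.
C = Vt/(Pplat − PEEP) = 462.15 / (23.5 − 13) = 462.15/10.5 = 44.014 mL/cmH2O.
τ = R × C = 9.966 × 0.04401 L/cmH2O = 0.4386 s.
Fraction remaining = e^(−Te/τ) = e^(−0.86/0.4386) = 0.1407; trapped volume = 462.15 × 0.1407 = 65.025 mL.
Additional alveolar pressure from trapping ≈ V_trapped / C = 65.025 / 44.014 = 1.477 cmH2O.

1.5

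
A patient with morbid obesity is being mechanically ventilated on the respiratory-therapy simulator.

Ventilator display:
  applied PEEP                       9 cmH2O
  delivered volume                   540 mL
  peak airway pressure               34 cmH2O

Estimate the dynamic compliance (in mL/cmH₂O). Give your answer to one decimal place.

21.6

Dynamic compliance = Vt / (PIP − PEEP) = 540 / (34 − 9) = 540 / 25.0 = 21.6 mL/cmH2O.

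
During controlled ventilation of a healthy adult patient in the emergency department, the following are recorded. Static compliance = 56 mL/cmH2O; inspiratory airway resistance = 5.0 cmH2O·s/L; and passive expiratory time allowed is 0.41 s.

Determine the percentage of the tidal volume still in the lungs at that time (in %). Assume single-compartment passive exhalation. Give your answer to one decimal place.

23.1

τ = R × C = 5.0 × 56 mL/cmH2O = 5.0 × 0.056 L/cmH2O = 0.28 s.
Passive exhalation: V(t)/V₀ = e^(−t/τ) = e^(−0.41/0.28) = 0.2312.
Fraction remaining = 0.2312 → 23.12%.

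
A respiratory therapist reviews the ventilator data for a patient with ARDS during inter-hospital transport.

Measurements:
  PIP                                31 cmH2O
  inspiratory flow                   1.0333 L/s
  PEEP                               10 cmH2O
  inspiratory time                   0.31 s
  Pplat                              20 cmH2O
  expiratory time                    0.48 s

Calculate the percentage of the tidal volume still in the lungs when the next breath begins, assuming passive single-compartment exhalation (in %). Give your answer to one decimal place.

Vt = flow × Ti = 1.0333 L/s × 0.31 s × 1000 mL/L = 320.32 mL.
R = (PIP − Pplat)/V̇ = (31 − 20) / 1.0333 = 11.0/1.0333 = 10.646 cmH2O·s/L.
C = Vt/(Pplat − PEEP) = 320.32 / (20 − 10) = 320.32/10.0 = 32.032 mL/cmH2O.
τ = R × C = 10.646 × 0.03203 L/cmH2O = 0.341 s.
Fraction remaining at end-expiration = e^(−Te/τ) = e^(−0.48/0.341) = 0.2447 → 24.47%.

24.5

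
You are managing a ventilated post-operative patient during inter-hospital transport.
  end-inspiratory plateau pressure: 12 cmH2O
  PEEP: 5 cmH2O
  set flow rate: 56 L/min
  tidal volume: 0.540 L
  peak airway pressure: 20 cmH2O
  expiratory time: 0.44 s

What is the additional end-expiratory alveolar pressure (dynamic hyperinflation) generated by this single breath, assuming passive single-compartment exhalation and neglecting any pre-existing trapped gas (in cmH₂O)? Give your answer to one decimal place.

3.6

Flow: 56 L/min ÷ 60 = 0.9333 L/s.
R = (PIP − Pplat)/V̇ = (20 − 12) / 0.9333 = 8.0/0.9333 = 8.572 cmH2O·s/L.
C = Vt/(Pplat − PEEP) = 540.0 / (12 − 5) = 540.0/7.0 = 77.143 mL/cmH2O.
τ = R × C = 8.572 × 0.07714 L/cmH2O = 0.6612 s.
Fraction remaining = e^(−Te/τ) = e^(−0.44/0.6612) = 0.514; trapped volume = 540.0 × 0.514 = 277.56 mL.
Additional alveolar pressure from trapping ≈ V_trapped / C = 277.56 / 77.143 = 3.598 cmH2O.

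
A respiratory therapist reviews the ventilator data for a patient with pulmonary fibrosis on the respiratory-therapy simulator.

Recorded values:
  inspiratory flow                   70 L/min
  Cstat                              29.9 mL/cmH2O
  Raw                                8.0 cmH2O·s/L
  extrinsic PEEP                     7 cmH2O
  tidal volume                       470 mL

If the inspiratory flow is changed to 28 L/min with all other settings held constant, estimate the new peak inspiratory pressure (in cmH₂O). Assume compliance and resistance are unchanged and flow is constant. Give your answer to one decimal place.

26.5

Flow: 70 L/min ÷ 60 = 1.1667 L/s.
New flow: 28 L/min ÷ 60 = 0.4667 L/s.
PIP = Vt/C + R·V̇ + PEEP (constant-flow equation of motion).
Only the resistive term changes: ΔPIP = R × ΔV̇ = 8.0 × (0.4667 − 1.1667) = 8.0 × -0.7 = -5.6 cmH2O.
Original PIP = 470/29.9 + 8.0×1.1667 + 7 = 32.053 cmH2O; new PIP = 32.053 + (-5.6) = 26.453 cmH2O.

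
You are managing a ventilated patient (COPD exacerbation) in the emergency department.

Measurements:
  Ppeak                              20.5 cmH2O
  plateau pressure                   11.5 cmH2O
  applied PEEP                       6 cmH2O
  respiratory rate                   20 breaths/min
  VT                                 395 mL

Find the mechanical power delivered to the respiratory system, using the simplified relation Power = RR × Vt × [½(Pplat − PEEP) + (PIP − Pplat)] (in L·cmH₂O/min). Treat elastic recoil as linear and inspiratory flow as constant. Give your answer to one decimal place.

92.8

Per-breath work = Vt × [½(Pplat−PEEP) + (PIP−Pplat)] = 0.395 × [0.5×5.5 + 9.0] = 0.395 × 11.75 = 4.641 L·cmH2O.
Power = 20 × 4.641 = 92.82 L·cmH2O/min.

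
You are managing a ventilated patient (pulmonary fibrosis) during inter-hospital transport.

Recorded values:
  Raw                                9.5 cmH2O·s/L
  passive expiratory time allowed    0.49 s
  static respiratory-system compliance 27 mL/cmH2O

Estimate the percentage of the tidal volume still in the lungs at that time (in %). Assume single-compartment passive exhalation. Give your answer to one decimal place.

14.8

τ = R × C = 9.5 × 27 mL/cmH2O = 9.5 × 0.027 L/cmH2O = 0.2565 s.
Passive exhalation: V(t)/V₀ = e^(−t/τ) = e^(−0.49/0.2565) = 0.148.
Fraction remaining = 0.148 → 14.8%.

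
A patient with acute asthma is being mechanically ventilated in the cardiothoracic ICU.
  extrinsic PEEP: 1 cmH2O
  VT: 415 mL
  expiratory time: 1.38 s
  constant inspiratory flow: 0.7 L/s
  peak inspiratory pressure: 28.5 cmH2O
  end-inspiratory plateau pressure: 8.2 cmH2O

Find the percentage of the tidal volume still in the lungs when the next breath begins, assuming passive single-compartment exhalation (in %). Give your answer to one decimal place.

R = (PIP − Pplat)/V̇ = (28.5 − 8.2) / 0.7 = 20.3/0.7 = 29.0 cmH2O·s/L.
C = Vt/(Pplat − PEEP) = 415.0 / (8.2 − 1) = 415.0/7.2 = 57.639 mL/cmH2O.
τ = R × C = 29.0 × 0.05764 L/cmH2O = 1.672 s.
Fraction remaining at end-expiration = e^(−Te/τ) = e^(−1.38/1.672) = 0.4381 → 43.81%.

43.8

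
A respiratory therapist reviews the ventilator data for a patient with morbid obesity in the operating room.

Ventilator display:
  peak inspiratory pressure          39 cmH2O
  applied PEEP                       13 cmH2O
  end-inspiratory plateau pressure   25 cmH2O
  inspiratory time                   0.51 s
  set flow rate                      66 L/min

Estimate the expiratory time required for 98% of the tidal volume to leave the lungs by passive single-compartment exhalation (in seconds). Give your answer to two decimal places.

Flow: 66 L/min ÷ 60 = 1.1 L/s.
Vt = flow × Ti = 1.1 L/s × 0.51 s × 1000 mL/L = 561.0 mL.
R = (PIP − Pplat)/V̇ = (39 − 25) / 1.1 = 14.0/1.1 = 12.727 cmH2O·s/L.
C = Vt/(Pplat − PEEP) = 561.0 / (25 − 13) = 561.0/12.0 = 46.75 mL/cmH2O.
τ = R × C = 12.727 × 0.04675 L/cmH2O = 0.595 s.
t = −τ·ln(1 − 0.98) = −0.595·ln(0.02) = 2.328 s.

2.33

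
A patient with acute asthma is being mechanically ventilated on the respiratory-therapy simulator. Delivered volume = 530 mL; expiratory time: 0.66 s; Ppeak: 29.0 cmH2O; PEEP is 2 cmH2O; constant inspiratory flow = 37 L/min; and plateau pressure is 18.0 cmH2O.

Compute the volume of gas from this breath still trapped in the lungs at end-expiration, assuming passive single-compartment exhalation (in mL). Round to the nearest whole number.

173

Flow: 37 L/min ÷ 60 = 0.6167 L/s.
R = (PIP − Pplat)/V̇ = (29.0 − 18.0) / 0.6167 = 11.0/0.6167 = 17.837 cmH2O·s/L.
C = Vt/(Pplat − PEEP) = 530.0 / (18.0 − 2) = 530.0/16.0 = 33.125 mL/cmH2O.
τ = R × C = 17.837 × 0.03313 L/cmH2O = 0.5909 s.
Fraction remaining = e^(−Te/τ) = e^(−0.66/0.5909) = 0.3273.
Trapped volume = 530.0 × 0.3273 = 173.47 mL.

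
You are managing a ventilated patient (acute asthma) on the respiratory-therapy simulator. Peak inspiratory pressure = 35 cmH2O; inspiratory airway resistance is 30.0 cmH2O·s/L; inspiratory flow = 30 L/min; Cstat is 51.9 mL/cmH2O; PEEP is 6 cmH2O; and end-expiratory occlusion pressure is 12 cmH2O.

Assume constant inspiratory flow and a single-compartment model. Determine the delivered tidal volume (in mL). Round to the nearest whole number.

415

Flow: 30 L/min ÷ 60 = 0.5 L/s.
Total PEEP = 12 cmH2O (set 6 + intrinsic 6); this is the baseline alveolar pressure.
Equation of motion (constant flow): PIP = Vt/C + R·V̇ + PEEP.
Vt/C = PIP − R·V̇ − PEEP = 35 − 15.0 − 12 = 8.0 cmH2O.
Vt = C × 8.0 = 51.9 × 8.0 = 415.2 mL.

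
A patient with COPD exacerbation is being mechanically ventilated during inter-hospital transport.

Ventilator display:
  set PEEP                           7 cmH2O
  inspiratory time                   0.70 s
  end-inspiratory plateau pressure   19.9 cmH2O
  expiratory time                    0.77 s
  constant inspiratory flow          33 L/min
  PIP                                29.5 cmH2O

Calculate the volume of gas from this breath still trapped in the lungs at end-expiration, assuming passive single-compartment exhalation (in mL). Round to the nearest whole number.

88

Flow: 33 L/min ÷ 60 = 0.55 L/s.
Vt = flow × Ti = 0.55 L/s × 0.70 s × 1000 mL/L = 385.0 mL.
R = (PIP − Pplat)/V̇ = (29.5 − 19.9) / 0.55 = 9.6/0.55 = 17.455 cmH2O·s/L.
C = Vt/(Pplat − PEEP) = 385.0 / (19.9 − 7) = 385.0/12.9 = 29.845 mL/cmH2O.
τ = R × C = 17.455 × 0.02985 L/cmH2O = 0.521 s.
Fraction remaining = e^(−Te/τ) = e^(−0.77/0.521) = 0.2281.
Trapped volume = 385.0 × 0.2281 = 87.819 mL.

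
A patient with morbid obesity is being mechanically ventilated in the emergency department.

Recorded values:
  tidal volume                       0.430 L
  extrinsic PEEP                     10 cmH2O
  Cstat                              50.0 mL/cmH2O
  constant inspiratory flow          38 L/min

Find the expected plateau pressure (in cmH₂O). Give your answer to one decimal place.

18.6

Pplat = PEEP + Vt / Cstat = 10 + 430 / 50.0 = 10 + 8.6 = 18.6 cmH2O.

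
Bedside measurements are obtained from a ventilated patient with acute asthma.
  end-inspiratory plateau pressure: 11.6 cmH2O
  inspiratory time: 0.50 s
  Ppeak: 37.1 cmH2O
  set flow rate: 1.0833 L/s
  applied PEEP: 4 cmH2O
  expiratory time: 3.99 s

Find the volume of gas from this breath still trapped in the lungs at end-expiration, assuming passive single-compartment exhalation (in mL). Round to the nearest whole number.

Vt = flow × Ti = 1.0833 L/s × 0.50 s × 1000 mL/L = 541.65 mL.
R = (PIP − Pplat)/V̇ = (37.1 − 11.6) / 1.0833 = 25.5/1.0833 = 23.539 cmH2O·s/L.
C = Vt/(Pplat − PEEP) = 541.65 / (11.6 − 4) = 541.65/7.6 = 71.27 mL/cmH2O.
τ = R × C = 23.539 × 0.07127 L/cmH2O = 1.678 s.
Fraction remaining = e^(−Te/τ) = e^(−3.99/1.678) = 0.09275.
Trapped volume = 541.65 × 0.09275 = 50.238 mL.

50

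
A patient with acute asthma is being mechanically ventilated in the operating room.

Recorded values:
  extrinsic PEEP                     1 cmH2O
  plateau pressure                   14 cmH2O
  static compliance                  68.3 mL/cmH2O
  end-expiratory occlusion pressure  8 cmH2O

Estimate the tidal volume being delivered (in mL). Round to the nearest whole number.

410

End-expiratory occlusion gives total PEEP = 8 cmH2O (intrinsic PEEP = 8 − 1 = 7). Use total PEEP for the elastic gradient.
Vt = Cstat × (Pplat − PEEPtotal) = 68.3 × (14 − 8) = 68.3 × 6.0 = 409.8 mL.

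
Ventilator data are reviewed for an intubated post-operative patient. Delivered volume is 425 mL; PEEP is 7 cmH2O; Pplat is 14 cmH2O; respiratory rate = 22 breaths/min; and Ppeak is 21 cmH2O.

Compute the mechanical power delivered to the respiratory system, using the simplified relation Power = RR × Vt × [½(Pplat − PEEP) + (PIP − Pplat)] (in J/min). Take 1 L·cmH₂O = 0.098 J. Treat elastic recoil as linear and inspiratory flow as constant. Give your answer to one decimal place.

Per-breath work = Vt × [½(Pplat−PEEP) + (PIP−Pplat)] = 0.425 × [0.5×7.0 + 7.0] = 0.425 × 10.5 = 4.463 L·cmH2O.
Power = 22 × 4.463 = 98.186 L·cmH2O/min.
× 0.098 J/(L·cmH2O) → 9.622 J/min.

9.6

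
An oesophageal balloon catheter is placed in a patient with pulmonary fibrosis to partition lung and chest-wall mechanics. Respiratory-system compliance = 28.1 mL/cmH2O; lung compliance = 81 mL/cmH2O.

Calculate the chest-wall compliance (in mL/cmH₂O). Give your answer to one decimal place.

43.0

1/Ccw = 1/Crs − 1/CL.
1/Ccw = 1/28.1 − 1/81 = 0.02324.
Ccw = 43.029 mL/cmH2O.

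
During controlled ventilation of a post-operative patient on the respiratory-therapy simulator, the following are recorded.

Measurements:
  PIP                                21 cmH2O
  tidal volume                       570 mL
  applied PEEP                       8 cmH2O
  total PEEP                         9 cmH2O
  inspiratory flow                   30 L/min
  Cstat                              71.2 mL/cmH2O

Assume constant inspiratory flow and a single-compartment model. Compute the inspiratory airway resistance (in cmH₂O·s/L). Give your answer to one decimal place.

Flow: 30 L/min ÷ 60 = 0.5 L/s.
Total PEEP = 9 cmH2O (set 8 + intrinsic 1); this is the baseline alveolar pressure.
Equation of motion (constant flow): PIP = Vt/C + R·V̇ + PEEP.
R·V̇ = PIP − Vt/C − PEEP = 21 − 570/71.2 − 9 = 21 − 8.006 − 9 = 3.994 cmH2O.
R = 3.994 / 0.5 = 7.988 cmH2O·s/L.

8.0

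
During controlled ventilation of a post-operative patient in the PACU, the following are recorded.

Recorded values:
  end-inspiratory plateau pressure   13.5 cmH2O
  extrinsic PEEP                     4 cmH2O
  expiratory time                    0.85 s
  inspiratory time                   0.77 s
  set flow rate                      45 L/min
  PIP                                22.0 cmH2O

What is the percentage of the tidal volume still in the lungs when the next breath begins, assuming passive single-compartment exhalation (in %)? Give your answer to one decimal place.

29.1

Flow: 45 L/min ÷ 60 = 0.75 L/s.
Vt = flow × Ti = 0.75 L/s × 0.77 s × 1000 mL/L = 577.5 mL.
R = (PIP − Pplat)/V̇ = (22.0 − 13.5) / 0.75 = 8.5/0.75 = 11.333 cmH2O·s/L.
C = Vt/(Pplat − PEEP) = 577.5 / (13.5 − 4) = 577.5/9.5 = 60.789 mL/cmH2O.
τ = R × C = 11.333 × 0.06079 L/cmH2O = 0.6889 s.
Fraction remaining at end-expiration = e^(−Te/τ) = e^(−0.85/0.6889) = 0.2912 → 29.12%.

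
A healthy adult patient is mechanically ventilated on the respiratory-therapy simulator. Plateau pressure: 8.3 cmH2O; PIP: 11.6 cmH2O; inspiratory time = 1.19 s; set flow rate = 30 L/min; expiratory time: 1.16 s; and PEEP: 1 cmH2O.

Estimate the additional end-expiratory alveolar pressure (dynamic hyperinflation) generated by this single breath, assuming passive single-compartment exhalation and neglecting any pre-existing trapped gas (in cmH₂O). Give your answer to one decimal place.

Flow: 30 L/min ÷ 60 = 0.5 L/s.
Vt = flow × Ti = 0.5 L/s × 1.19 s × 1000 mL/L = 595.0 mL.
R = (PIP − Pplat)/V̇ = (11.6 − 8.3) / 0.5 = 3.3/0.5 = 6.6 cmH2O·s/L.
C = Vt/(Pplat − PEEP) = 595.0 / (8.3 − 1) = 595.0/7.3 = 81.507 mL/cmH2O.
τ = R × C = 6.6 × 0.08151 L/cmH2O = 0.538 s.
Fraction remaining = e^(−Te/τ) = e^(−1.16/0.538) = 0.1158; trapped volume = 595.0 × 0.1158 = 68.901 mL.
Additional alveolar pressure from trapping ≈ V_trapped / C = 68.901 / 81.507 = 0.8453 cmH2O.

0.8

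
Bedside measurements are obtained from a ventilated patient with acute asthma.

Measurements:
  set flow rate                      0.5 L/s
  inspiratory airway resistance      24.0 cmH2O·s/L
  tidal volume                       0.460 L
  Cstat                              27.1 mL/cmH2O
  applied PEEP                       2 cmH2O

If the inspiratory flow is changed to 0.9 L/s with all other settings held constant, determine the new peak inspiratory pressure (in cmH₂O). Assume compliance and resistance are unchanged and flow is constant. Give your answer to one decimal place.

PIP = Vt/C + R·V̇ + PEEP (constant-flow equation of motion).
Only the resistive term changes: ΔPIP = R × ΔV̇ = 24.0 × (0.9 − 0.5) = 24.0 × 0.4 = 9.6 cmH2O.
Original PIP = 460/27.1 + 24.0×0.5 + 2 = 30.974 cmH2O; new PIP = 30.974 + (9.6) = 40.574 cmH2O.

40.6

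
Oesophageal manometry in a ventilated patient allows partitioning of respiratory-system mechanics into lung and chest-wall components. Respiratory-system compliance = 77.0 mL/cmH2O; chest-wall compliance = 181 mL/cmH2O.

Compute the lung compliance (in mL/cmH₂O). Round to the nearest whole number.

134

1/CL = 1/Crs − 1/Ccw.
1/CL = 1/77.0 − 1/181 = 0.007462.
CL = 134.01 mL/cmH2O.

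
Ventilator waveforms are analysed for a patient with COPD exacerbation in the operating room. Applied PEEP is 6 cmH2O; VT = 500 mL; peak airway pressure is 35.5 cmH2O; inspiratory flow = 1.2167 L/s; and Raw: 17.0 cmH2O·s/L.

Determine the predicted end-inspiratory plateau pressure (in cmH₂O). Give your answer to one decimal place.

14.8

Pplat = PIP − Raw × flow = 35.5 − 17.0 × 1.2167 = 35.5 − 20.684 = 14.816 cmH2O.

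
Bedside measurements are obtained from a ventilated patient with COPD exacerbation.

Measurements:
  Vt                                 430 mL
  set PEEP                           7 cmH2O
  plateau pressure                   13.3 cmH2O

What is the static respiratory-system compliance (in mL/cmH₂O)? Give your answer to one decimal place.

Cstat = Vt / (Pplat − PEEP) = 430 / (13.3 − 7) = 430 / 6.3 = 68.254 mL/cmH2O.

68.3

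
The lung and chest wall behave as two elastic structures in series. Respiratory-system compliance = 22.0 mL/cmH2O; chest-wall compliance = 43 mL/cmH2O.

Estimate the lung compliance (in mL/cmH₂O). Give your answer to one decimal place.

1/CL = 1/Crs − 1/Ccw.
1/CL = 1/22.0 − 1/43 = 0.0222.
CL = 45.045 mL/cmH2O.

45.0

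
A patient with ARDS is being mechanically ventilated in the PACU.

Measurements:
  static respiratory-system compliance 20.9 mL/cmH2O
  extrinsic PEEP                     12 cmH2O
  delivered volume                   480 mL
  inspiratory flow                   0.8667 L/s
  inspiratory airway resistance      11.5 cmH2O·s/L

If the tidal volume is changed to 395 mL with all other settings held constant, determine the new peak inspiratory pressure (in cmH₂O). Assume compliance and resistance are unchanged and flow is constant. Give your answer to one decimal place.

40.9

PIP = Vt/C + R·V̇ + PEEP (constant-flow equation of motion).
Only the elastic term changes: ΔPIP = ΔVt / C = (395 − 480) / 20.9 = -4.067 cmH2O.
Original PIP = 480/20.9 + 11.5×0.8667 + 12 = 44.934 cmH2O; new PIP = 44.934 + (-4.067) = 40.867 cmH2O.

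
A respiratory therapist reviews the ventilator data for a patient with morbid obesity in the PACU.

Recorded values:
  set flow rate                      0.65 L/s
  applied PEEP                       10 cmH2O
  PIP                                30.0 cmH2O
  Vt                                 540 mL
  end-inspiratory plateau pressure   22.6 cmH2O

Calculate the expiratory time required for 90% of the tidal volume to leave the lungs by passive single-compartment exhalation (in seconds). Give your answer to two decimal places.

1.12

R = (PIP − Pplat)/V̇ = (30.0 − 22.6) / 0.65 = 7.4/0.65 = 11.385 cmH2O·s/L.
C = Vt/(Pplat − PEEP) = 540.0 / (22.6 − 10) = 540.0/12.6 = 42.857 mL/cmH2O.
τ = R × C = 11.385 × 0.04286 L/cmH2O = 0.488 s.
t = −τ·ln(1 − 0.90) = −0.488·ln(0.1) = 1.124 s.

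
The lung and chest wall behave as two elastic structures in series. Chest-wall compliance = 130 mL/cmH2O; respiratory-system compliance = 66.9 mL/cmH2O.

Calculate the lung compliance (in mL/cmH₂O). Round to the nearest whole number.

138

1/CL = 1/Crs − 1/Ccw.
1/CL = 1/66.9 − 1/130 = 0.007255.
CL = 137.84 mL/cmH2O.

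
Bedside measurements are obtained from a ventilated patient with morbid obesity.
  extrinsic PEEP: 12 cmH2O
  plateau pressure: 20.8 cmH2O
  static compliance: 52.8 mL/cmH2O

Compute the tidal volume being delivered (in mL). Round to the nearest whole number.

465

Vt = Cstat × (Pplat − PEEP) = 52.8 × (20.8 − 12) = 52.8 × 8.8 = 464.64 mL.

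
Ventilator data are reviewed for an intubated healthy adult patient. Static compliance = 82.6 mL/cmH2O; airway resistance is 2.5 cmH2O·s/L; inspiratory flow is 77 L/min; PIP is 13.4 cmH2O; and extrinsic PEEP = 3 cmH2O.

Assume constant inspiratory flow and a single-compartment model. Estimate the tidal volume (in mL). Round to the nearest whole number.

594

Flow: 77 L/min ÷ 60 = 1.2833 L/s.
Equation of motion (constant flow): PIP = Vt/C + R·V̇ + PEEP.
Vt/C = PIP − R·V̇ − PEEP = 13.4 − 3.208 − 3 = 7.192 cmH2O.
Vt = C × 7.192 = 82.6 × 7.192 = 594.06 mL.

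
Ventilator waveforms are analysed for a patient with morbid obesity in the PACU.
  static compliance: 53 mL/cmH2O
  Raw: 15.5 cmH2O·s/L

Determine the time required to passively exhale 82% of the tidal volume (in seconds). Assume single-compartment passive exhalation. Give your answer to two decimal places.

1.41

τ = R × C = 15.5 × 53 mL/cmH2O = 15.5 × 0.053 L/cmH2O = 0.8215 s.
Exhaled fraction f = 1 − e^(−t/τ) → t = −τ·ln(1 − f) = −0.8215·ln(0.18) = 1.409 s.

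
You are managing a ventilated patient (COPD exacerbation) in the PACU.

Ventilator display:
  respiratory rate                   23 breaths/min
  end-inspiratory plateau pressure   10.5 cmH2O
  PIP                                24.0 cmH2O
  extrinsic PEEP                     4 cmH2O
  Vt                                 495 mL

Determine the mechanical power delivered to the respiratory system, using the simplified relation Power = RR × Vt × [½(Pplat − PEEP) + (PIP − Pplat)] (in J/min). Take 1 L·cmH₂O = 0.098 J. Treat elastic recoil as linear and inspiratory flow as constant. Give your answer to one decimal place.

18.7

Per-breath work = Vt × [½(Pplat−PEEP) + (PIP−Pplat)] = 0.495 × [0.5×6.5 + 13.5] = 0.495 × 16.75 = 8.291 L·cmH2O.
Power = 23 × 8.291 = 190.69 L·cmH2O/min.
× 0.098 J/(L·cmH2O) → 18.688 J/min.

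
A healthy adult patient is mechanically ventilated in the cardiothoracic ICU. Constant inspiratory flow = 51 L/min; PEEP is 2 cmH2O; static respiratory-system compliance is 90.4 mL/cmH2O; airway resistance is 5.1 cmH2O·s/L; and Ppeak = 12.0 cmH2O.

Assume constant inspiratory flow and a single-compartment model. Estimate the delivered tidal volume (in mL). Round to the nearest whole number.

Flow: 51 L/min ÷ 60 = 0.85 L/s.
Equation of motion (constant flow): PIP = Vt/C + R·V̇ + PEEP.
Vt/C = PIP − R·V̇ − PEEP = 12.0 − 4.335 − 2 = 5.665 cmH2O.
Vt = C × 5.665 = 90.4 × 5.665 = 512.12 mL.

512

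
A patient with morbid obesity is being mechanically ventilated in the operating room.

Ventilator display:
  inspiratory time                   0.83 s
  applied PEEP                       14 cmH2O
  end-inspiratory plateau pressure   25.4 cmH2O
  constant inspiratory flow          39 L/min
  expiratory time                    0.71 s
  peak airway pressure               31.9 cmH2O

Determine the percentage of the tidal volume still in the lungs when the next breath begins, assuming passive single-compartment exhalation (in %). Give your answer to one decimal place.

Flow: 39 L/min ÷ 60 = 0.65 L/s.
Vt = flow × Ti = 0.65 L/s × 0.83 s × 1000 mL/L = 539.5 mL.
R = (PIP − Pplat)/V̇ = (31.9 − 25.4) / 0.65 = 6.5/0.65 = 10.0 cmH2O·s/L.
C = Vt/(Pplat − PEEP) = 539.5 / (25.4 − 14) = 539.5/11.4 = 47.325 mL/cmH2O.
τ = R × C = 10.0 × 0.04733 L/cmH2O = 0.4733 s.
Fraction remaining at end-expiration = e^(−Te/τ) = e^(−0.71/0.4733) = 0.2231 → 22.31%.

22.3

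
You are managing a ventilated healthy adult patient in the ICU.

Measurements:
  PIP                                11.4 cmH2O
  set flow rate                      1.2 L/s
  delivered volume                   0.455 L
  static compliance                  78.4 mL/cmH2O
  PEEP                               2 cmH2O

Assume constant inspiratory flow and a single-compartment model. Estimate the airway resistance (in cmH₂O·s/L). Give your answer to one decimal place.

3.0

Equation of motion (constant flow): PIP = Vt/C + R·V̇ + PEEP.
R·V̇ = PIP − Vt/C − PEEP = 11.4 − 455/78.4 − 2 = 11.4 − 5.804 − 2 = 3.596 cmH2O.
R = 3.596 / 1.2 = 2.997 cmH2O·s/L.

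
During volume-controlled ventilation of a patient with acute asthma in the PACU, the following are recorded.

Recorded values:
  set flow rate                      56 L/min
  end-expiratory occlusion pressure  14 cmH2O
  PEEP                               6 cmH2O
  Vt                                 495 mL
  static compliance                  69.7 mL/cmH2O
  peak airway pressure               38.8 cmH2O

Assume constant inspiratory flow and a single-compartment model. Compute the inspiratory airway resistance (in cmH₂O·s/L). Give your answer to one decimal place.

19.0

Flow: 56 L/min ÷ 60 = 0.9333 L/s.
Total PEEP = 14 cmH2O (set 6 + intrinsic 8); this is the baseline alveolar pressure.
Equation of motion (constant flow): PIP = Vt/C + R·V̇ + PEEP.
R·V̇ = PIP − Vt/C − PEEP = 38.8 − 495/69.7 − 14 = 38.8 − 7.102 − 14 = 17.698 cmH2O.
R = 17.698 / 0.9333 = 18.963 cmH2O·s/L.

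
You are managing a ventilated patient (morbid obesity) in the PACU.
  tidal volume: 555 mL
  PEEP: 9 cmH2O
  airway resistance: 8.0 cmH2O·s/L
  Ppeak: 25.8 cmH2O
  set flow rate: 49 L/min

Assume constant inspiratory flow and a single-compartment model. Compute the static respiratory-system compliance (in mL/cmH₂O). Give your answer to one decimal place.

54.1

Flow: 49 L/min ÷ 60 = 0.8167 L/s.
Equation of motion (constant flow): PIP = Vt/C + R·V̇ + PEEP.
Vt/C = PIP − R·V̇ − PEEP = 25.8 − 8.0×0.8167 − 9 = 25.8 − 6.534 − 9 = 10.266 cmH2O.
C = Vt / 10.266 = 555 / 10.266 = 54.062 mL/cmH2O.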